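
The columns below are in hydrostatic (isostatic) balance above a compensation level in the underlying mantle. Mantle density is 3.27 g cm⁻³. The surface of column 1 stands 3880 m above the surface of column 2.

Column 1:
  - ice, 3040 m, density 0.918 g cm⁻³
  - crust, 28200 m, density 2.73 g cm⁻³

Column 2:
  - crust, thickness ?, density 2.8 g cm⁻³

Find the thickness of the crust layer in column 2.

Take the compensation level at the base of the deeper column (depth z_c below the surface of column 1) and equate Σ ρ_i t_i down to z_c; mantle fills any gap and the z_c terms cancel.
Column 1: 3040×0.918 + 28200×2.73 + (z_c − 31240)×3.27
Column 2: 3880×0 + x×2.8 + (z_c − 3880 − 0 − x)×3.27
The z_c×3.27 term appears on both sides and cancels. Collect the known terms of each column as K = Σ(ρt)_known − 3.27 × (depth of known layers): K_1 = 79776.72 − 3.27×31240 = −22378.08; K_2 = 0 − 3.27×(3880 + 0) = −12687.6.
Balance: K_1 = K_2 − x×(3.27 − 2.8), so x = (K_2 − K_1)/(3.27 − 2.8) = 9690.48/0.47 = 20600 m.

20600 m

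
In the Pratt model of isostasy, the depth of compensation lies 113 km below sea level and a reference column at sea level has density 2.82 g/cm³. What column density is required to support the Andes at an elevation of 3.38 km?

2.74 g/cm³

Pratt balance: ρ_ref D = ρ (D + h).
ρ = ρ_ref D/(D + h) = 2.82 × 113 km/(113 km + 3.38 km) = 2.74 g/cm³.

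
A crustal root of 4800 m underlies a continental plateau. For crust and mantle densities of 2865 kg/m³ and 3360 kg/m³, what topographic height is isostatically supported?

By Archimedes' principle applied to the lithosphere: ρ_c h = (ρ_m − ρ_c) r.
h = r (ρ_m − ρ_c) / ρ_c = 4800 m × (3360 − 2865) / 2865 = 829 m.

829 m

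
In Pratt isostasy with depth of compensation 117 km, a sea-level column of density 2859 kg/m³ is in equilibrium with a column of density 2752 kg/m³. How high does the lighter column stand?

4.55 km

ρ_ref D = ρ (D + h) → h = D (ρ_ref − ρ)/ρ.
h = 117 km × (2859 − 2752)/2752 = 4.55 km.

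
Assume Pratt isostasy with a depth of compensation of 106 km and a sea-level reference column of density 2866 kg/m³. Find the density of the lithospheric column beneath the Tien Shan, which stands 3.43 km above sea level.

Pratt balance: ρ_ref D = ρ (D + h).
ρ = ρ_ref D/(D + h) = 2866 × 106 km/(106 km + 3.43 km) = 2780 kg/m³.

2780 kg/m³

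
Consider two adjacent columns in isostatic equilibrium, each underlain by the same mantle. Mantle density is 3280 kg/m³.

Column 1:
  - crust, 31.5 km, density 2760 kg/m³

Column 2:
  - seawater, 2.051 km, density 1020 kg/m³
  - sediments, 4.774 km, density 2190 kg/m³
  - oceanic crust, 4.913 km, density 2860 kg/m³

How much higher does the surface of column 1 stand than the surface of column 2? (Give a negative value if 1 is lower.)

1.37 km

For any compensation level in the mantle, the mantle terms cancel and isostasy reduces to e = (Σt_1 − Σt_2) − (Σ(ρt)_1 − Σ(ρt)_2) / ρ_m.
Σt_1 = 31.5 km; Σt_2 = 11.738 km; Σ(ρt)_1 = 86940; Σ(ρt)_2 = 26598.26 (in km·kg/m³).
e = (31.5 − 11.738) − (86940 − 26598.26) / 3280 = 1.37 km.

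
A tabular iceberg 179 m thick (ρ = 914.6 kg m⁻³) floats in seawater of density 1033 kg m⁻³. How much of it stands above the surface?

Floating equilibrium: submerged depth d = t ρ_obj/ρ_fluid = 179 m × 914.6/1033 = 158.5 m.
Freeboard = t − d = 179 m − 158.5 m = 20.5 m.

20.5 m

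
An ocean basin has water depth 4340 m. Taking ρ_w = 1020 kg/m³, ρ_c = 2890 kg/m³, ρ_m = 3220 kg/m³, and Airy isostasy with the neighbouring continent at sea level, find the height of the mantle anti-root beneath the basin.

Equating mass per unit area of the two columns: replacing crust with seawater at the top is compensated by replacing crust with mantle at the base: d (ρ_c − ρ_w) = a (ρ_m − ρ_c).
a = d (ρ_c − ρ_w)/(ρ_m − ρ_c) = 4340 m × 1870/330 = 24600 m.

24600 m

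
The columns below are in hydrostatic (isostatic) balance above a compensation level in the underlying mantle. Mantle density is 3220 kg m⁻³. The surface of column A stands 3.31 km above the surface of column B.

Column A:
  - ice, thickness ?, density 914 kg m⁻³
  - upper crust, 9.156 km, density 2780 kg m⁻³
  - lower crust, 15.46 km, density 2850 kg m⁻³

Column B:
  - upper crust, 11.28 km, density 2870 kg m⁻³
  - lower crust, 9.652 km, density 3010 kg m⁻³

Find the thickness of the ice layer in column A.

Take the compensation level at the base of the deeper column (depth z_c below the surface of column A) and equate Σ ρ_i t_i down to z_c; mantle fills any gap and the z_c terms cancel.
Column A: x×914 + 9.156×2780 + 15.46×2850 + (z_c − 24.616 − x)×3220
Column B: 3.31×0 + 11.28×2870 + 9.652×3010 + (z_c − 3.31 − 20.932)×3220
The z_c×3220 term appears on both sides and cancels. Collect the known terms of each column as K = Σ(ρt)_known − 3220 × (depth of known layers): K_A = 69514.68 − 3220×24.616 = −9748.84; K_B = 61426.12 − 3220×(3.31 + 20.932) = −16633.12.
Balance: K_A − x×(3220 − 914) = K_B, so x = (K_A − K_B)/(3220 − 914) = 6884.28/2306 = 2.99 km.

2.99 km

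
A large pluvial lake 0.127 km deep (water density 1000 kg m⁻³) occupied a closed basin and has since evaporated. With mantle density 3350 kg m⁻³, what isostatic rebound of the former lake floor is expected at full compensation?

0.0379 km

u = d ρ_w/ρ_m = 0.127 km × 1000/3350 = 0.0379 km.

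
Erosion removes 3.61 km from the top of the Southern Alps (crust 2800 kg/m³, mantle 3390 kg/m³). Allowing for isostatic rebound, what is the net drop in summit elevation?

0.628 km

Rebound u = e ρ_c/ρ_m = 3.61 km × 2800/3390 = 2.982 km.
Net surface drop = e − u = 3.61 km − 2.982 km = e (ρ_m − ρ_c)/ρ_m = 0.628 km.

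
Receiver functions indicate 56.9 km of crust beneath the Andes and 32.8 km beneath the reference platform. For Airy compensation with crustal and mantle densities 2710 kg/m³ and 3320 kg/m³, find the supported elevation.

Excess crust Δ = 56.9 km − 32.8 km = 24.1 km, split between elevation h and root r with h + r = Δ.
Airy balance ρ_c h = (ρ_m − ρ_c) r gives r = h ρ_c/(ρ_m − ρ_c), so h (1 + ρ_c/(ρ_m − ρ_c)) = Δ, i.e. h = Δ (ρ_m − ρ_c)/ρ_m.
h = 24.1 km × 610/3320 = 4.43 km.

4.43 km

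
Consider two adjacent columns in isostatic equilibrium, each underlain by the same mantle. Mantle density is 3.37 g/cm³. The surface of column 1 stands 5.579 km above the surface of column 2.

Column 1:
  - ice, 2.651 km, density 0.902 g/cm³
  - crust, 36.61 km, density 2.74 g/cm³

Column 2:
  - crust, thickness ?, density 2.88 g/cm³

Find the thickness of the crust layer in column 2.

22.1 km

Take the compensation level at the base of the deeper column (depth z_c below the surface of column 1) and equate Σ ρ_i t_i down to z_c; mantle fills any gap and the z_c terms cancel.
Column 1: 2.651×0.902 + 36.61×2.74 + (z_c − 39.261)×3.37
Column 2: 5.579×0 + x×2.88 + (z_c − 5.579 − 0 − x)×3.37
The z_c×3.37 term appears on both sides and cancels. Collect the known terms of each column as K = Σ(ρt)_known − 3.37 × (depth of known layers): K_1 = 102.702602 − 3.37×39.261 = −29.606968; K_2 = 0 − 3.37×(5.579 + 0) = −18.80123.
Balance: K_1 = K_2 − x×(3.37 − 2.88), so x = (K_2 − K_1)/(3.37 − 2.88) = 10.8057/0.49 = 22.1 km.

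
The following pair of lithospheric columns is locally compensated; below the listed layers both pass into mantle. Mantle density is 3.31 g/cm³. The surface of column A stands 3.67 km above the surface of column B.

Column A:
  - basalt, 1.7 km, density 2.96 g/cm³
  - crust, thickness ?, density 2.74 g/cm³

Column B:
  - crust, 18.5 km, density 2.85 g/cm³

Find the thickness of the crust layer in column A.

Take the compensation level at the base of the deeper column (depth z_c below the surface of column A) and equate Σ ρ_i t_i down to z_c; mantle fills any gap and the z_c terms cancel.
Column A: 1.7×2.96 + x×2.74 + (z_c − 1.7 − x)×3.31
Column B: 3.67×0 + 18.5×2.85 + (z_c − 3.67 − 18.5)×3.31
The z_c×3.31 term appears on both sides and cancels. Collect the known terms of each column as K = Σ(ρt)_known − 3.31 × (depth of known layers): K_A = 5.032 − 3.31×1.7 = −0.595; K_B = 52.725 − 3.31×(3.67 + 18.5) = −20.6577.
Balance: K_A − x×(3.31 − 2.74) = K_B, so x = (K_A − K_B)/(3.31 − 2.74) = 20.0627/0.57 = 35.2 km.

35.2 km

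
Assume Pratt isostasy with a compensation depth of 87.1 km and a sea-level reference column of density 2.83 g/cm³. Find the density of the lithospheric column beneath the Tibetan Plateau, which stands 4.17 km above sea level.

2.7 g/cm³

Pratt balance: ρ_ref D = ρ (D + h).
ρ = ρ_ref D/(D + h) = 2.83 × 87.1 km/(87.1 km + 4.17 km) = 2.7 g/cm³.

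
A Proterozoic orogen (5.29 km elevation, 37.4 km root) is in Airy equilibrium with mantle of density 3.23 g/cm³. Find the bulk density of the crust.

2.83 g/cm³

ρ_c h = (ρ_m − ρ_c) r → ρ_c (h + r) = ρ_m r → ρ_c = ρ_m r / (h + r).
ρ_c = 3.23 × 37.4 km / (5.29 km + 37.4 km) = 2.83 g/cm³.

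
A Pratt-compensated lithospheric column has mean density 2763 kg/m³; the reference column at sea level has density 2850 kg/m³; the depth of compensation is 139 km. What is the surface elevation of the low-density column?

ρ_ref D = ρ (D + h) → h = D (ρ_ref − ρ)/ρ.
h = 139 km × (2850 − 2763)/2763 = 4.38 km.

4.38 km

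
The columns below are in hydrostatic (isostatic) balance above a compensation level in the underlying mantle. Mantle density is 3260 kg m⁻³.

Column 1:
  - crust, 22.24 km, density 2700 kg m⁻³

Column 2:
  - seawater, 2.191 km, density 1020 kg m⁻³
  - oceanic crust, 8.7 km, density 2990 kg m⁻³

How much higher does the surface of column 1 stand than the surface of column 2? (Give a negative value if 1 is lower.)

1.59 km

For any compensation level in the mantle, the mantle terms cancel and isostasy reduces to e = (Σt_1 − Σt_2) − (Σ(ρt)_1 − Σ(ρt)_2) / ρ_m.
Σt_1 = 22.24 km; Σt_2 = 10.891 km; Σ(ρt)_1 = 60048; Σ(ρt)_2 = 28247.82 (in km·kg m⁻³).
e = (22.24 − 10.891) − (60048 − 28247.82) / 3260 = 1.59 km.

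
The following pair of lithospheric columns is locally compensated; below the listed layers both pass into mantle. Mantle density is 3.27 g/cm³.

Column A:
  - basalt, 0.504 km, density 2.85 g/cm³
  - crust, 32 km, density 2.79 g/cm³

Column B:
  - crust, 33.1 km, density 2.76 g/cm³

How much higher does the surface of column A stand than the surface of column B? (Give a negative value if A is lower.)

−0.4 km

For any compensation level in the mantle, the mantle terms cancel and isostasy reduces to e = (Σt_A − Σt_B) − (Σ(ρt)_A − Σ(ρt)_B) / ρ_m.
Σt_A = 32.504 km; Σt_B = 33.1 km; Σ(ρt)_A = 90.7164; Σ(ρt)_B = 91.356 (in km·g/cm³).
e = (32.504 − 33.1) − (90.7164 − 91.356) / 3.27 = −0.4 km.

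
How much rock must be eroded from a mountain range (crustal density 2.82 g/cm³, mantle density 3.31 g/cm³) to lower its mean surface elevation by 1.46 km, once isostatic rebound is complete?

9.86 km

Net drop Δ = e − u = e − e ρ_c/ρ_m = e (ρ_m − ρ_c)/ρ_m.
e = Δ ρ_m/(ρ_m − ρ_c) = 1.46 km × 3.31/0.49 = 9.86 km.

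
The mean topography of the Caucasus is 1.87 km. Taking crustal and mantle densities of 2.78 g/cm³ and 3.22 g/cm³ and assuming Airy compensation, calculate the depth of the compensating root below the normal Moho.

Isostatic balance requires: the weight of the topography is balanced by the buoyancy of the root, ρ_c h = (ρ_m − ρ_c) r.
r = h · ρ_c / (ρ_m − ρ_c) = 1.87 km × 2.78 / (3.22 − 2.78) = 11.8 km.

11.8 km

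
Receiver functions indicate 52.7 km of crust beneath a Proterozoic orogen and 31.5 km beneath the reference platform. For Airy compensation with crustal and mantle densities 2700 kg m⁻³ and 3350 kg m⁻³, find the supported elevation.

Excess crust Δ = 52.7 km − 31.5 km = 21.2 km, split between elevation h and root r with h + r = Δ.
Airy balance ρ_c h = (ρ_m − ρ_c) r gives r = h ρ_c/(ρ_m − ρ_c), so h (1 + ρ_c/(ρ_m − ρ_c)) = Δ, i.e. h = Δ (ρ_m − ρ_c)/ρ_m.
h = 21.2 km × 650/3350 = 4.11 km.

4.11 km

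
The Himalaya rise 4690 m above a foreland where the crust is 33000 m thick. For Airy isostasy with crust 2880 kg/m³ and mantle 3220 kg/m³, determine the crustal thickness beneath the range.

Root depth r = h ρ_c / (ρ_m − ρ_c) = 4690 m × 2880 / 340 = 39730 m.
Total thickness = T + h + r = 33000 m + 4690 m + 39730 m = 77400 m.

77400 m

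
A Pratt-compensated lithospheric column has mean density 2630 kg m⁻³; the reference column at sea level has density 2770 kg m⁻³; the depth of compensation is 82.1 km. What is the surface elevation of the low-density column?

4.37 km

ρ_ref D = ρ (D + h) → h = D (ρ_ref − ρ)/ρ.
h = 82.1 km × (2770 − 2630)/2630 = 4.37 km.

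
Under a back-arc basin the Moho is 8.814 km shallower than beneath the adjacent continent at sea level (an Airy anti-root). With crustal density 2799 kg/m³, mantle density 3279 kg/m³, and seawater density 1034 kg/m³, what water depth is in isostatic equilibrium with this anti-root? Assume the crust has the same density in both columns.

Replacing a thickness d of crust by seawater at the top must be balanced by replacing crust with mantle at the base: d (ρ_c − ρ_w) = a (ρ_m − ρ_c).
d = a (ρ_m − ρ_c)/(ρ_c − ρ_w) = 8.814 km × 480/1765 = 2.4 km.

2.4 km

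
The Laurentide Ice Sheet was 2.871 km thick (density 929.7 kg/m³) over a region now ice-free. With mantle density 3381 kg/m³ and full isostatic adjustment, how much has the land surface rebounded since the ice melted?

Removing the load lets mantle flow back in; uplift u satisfies ρ_ice t = ρ_m u.
u = t ρ_ice/ρ_m = 2.871 km × 929.7/3381 = 0.789 km.

0.789 km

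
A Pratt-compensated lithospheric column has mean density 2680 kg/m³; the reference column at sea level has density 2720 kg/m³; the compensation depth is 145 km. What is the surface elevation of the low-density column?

2.16 km

ρ_ref D = ρ (D + h) → h = D (ρ_ref − ρ)/ρ.
h = 145 km × (2720 − 2680)/2680 = 2.16 km.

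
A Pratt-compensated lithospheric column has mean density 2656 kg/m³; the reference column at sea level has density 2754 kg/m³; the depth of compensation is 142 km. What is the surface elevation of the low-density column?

5.24 km

ρ_ref D = ρ (D + h) → h = D (ρ_ref − ρ)/ρ.
h = 142 km × (2754 − 2656)/2656 = 5.24 km.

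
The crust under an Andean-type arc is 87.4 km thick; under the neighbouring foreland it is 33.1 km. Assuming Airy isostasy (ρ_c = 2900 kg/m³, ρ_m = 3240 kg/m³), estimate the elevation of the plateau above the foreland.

5.7 km

Excess crust Δ = 87.4 km − 33.1 km = 54.3 km, split between elevation h and root r with h + r = Δ.
Airy balance ρ_c h = (ρ_m − ρ_c) r gives r = h ρ_c/(ρ_m − ρ_c), so h (1 + ρ_c/(ρ_m − ρ_c)) = Δ, i.e. h = Δ (ρ_m − ρ_c)/ρ_m.
h = 54.3 km × 340/3240 = 5.7 km.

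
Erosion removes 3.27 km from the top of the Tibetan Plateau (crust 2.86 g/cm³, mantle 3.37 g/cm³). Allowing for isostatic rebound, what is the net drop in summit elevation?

0.495 km

Rebound u = e ρ_c/ρ_m = 3.27 km × 2.86/3.37 = 2.775 km.
Net surface drop = e − u = 3.27 km − 2.775 km = e (ρ_m − ρ_c)/ρ_m = 0.495 km.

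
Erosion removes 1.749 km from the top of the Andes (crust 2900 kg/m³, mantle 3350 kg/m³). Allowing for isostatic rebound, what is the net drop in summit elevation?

Rebound u = e ρ_c/ρ_m = 1.749 km × 2900/3350 = 1.514 km.
Net surface drop = e − u = 1.749 km − 1.514 km = e (ρ_m − ρ_c)/ρ_m = 0.235 km.

0.235 km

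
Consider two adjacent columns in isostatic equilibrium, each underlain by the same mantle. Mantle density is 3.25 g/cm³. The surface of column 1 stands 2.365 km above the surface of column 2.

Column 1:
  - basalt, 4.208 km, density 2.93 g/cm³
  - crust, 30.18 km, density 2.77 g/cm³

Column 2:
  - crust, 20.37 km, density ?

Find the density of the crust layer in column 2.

2.85 g/cm³

Take the compensation level at the base of the deeper column (depth z_c below the surface of column 1) and equate Σ ρ_i t_i down to z_c; mantle fills any gap and the z_c terms cancel.
Column 1: 4.208×2.93 + 30.18×2.77 + (z_c − 34.388)×3.25
Column 2: 2.365×0 + 20.37×ρ + (z_c − 2.365 − 20.37)×3.25
The z_c×3.25 term appears on both sides and cancels. Collect the known terms of each column as K = Σ(ρt)_known − 3.25 × (depth of known layers): K_1 = 95.92804 − 3.25×34.388 = −15.83296; K_2 = 0 − 3.25×(2.365 + 20.37) = −73.88875.
Balance: K_1 = K_2 + 20.37×ρ, so ρ = (K_1 − K_2)/20.37 = 58.0558/20.37 = 2.85 g/cm³.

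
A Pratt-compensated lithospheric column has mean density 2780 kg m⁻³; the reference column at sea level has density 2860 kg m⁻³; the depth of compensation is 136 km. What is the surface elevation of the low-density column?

ρ_ref D = ρ (D + h) → h = D (ρ_ref − ρ)/ρ.
h = 136 km × (2860 − 2780)/2780 = 3.91 km.

3.91 km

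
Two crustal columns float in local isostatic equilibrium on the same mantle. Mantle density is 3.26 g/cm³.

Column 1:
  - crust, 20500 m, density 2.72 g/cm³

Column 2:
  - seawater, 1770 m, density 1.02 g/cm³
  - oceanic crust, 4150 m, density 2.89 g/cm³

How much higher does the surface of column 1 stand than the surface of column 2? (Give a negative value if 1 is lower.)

For any compensation level in the mantle, the mantle terms cancel and isostasy reduces to e = (Σt_1 − Σt_2) − (Σ(ρt)_1 − Σ(ρt)_2) / ρ_m.
Σt_1 = 20500 m; Σt_2 = 5920 m; Σ(ρt)_1 = 55760; Σ(ρt)_2 = 13798.9 (in m·g/cm³).
e = (20500 − 5920) − (55760 − 13798.9) / 3.26 = 1710 m.

1710 m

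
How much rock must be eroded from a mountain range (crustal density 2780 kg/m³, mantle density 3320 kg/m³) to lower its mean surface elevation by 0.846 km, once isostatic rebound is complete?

Net drop Δ = e − u = e − e ρ_c/ρ_m = e (ρ_m − ρ_c)/ρ_m.
e = Δ ρ_m/(ρ_m − ρ_c) = 0.846 km × 3320/540 = 5.2 km.

5.2 km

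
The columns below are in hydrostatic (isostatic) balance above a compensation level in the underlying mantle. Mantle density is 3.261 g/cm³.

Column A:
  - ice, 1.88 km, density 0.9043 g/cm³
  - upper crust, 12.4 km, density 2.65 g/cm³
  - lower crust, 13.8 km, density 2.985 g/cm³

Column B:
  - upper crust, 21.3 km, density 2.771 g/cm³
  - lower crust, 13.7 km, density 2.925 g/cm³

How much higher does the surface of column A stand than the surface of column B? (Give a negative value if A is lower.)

For any compensation level in the mantle, the mantle terms cancel and isostasy reduces to e = (Σt_A − Σt_B) − (Σ(ρt)_A − Σ(ρt)_B) / ρ_m.
Σt_A = 28.08 km; Σt_B = 35 km; Σ(ρt)_A = 75.753084; Σ(ρt)_B = 99.0948 (in km·g/cm³).
e = (28.08 − 35) − (75.753084 − 99.0948) / 3.261 = 0.238 km.

0.238 km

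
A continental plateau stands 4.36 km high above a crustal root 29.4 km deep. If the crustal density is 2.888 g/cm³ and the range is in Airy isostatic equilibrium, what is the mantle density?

Airy balance: ρ_c h = (ρ_m − ρ_c) r → ρ_m = ρ_c (1 + h/r).
ρ_m = 2.888 × (1 + 4.36 km/29.4 km) = 3.32 g/cm³.

3.32 g/cm³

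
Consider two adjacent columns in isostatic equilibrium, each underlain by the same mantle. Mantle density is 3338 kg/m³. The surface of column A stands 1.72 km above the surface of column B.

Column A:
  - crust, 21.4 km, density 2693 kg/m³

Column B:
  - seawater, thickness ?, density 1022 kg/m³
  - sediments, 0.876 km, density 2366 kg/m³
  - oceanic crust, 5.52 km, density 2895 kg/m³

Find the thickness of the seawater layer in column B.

Take the compensation level at the base of the deeper column (depth z_c below the surface of column A) and equate Σ ρ_i t_i down to z_c; mantle fills any gap and the z_c terms cancel.
Column A: 21.4×2693 + (z_c − 21.4)×3338
Column B: 1.72×0 + x×1022 + 0.876×2366 + 5.52×2895 + (z_c − 1.72 − 6.396 − x)×3338
The z_c×3338 term appears on both sides and cancels. Collect the known terms of each column as K = Σ(ρt)_known − 3338 × (depth of known layers): K_A = 57630.2 − 3338×21.4 = −13803; K_B = 18053.016 − 3338×(1.72 + 6.396) = −9038.192.
Balance: K_A = K_B − x×(3338 − 1022), so x = (K_B − K_A)/(3338 − 1022) = 4764.81/2316 = 2.06 km.

2.06 km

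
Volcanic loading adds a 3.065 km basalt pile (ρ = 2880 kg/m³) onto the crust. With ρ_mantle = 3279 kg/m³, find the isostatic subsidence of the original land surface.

Subaerial loading: s = t ρ_load / ρ_m.
s = 3.065 km × 2880/3279 = 2.69 km.

2.69 km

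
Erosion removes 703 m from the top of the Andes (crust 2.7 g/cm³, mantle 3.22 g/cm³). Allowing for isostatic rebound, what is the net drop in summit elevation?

Rebound u = e ρ_c/ρ_m = 703 m × 2.7/3.22 = 589.5 m.
Net surface drop = e − u = 703 m − 589.5 m = e (ρ_m − ρ_c)/ρ_m = 114 m.

114 m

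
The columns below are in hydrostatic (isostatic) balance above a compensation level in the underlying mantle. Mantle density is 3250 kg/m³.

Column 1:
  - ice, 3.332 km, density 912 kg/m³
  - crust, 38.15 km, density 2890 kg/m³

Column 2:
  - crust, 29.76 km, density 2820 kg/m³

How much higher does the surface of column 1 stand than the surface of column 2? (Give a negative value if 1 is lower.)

For any compensation level in the mantle, the mantle terms cancel and isostasy reduces to e = (Σt_1 − Σt_2) − (Σ(ρt)_1 − Σ(ρt)_2) / ρ_m.
Σt_1 = 41.482 km; Σt_2 = 29.76 km; Σ(ρt)_1 = 113292.284; Σ(ρt)_2 = 83923.2 (in km·kg/m³).
e = (41.482 − 29.76) − (113292.284 − 83923.2) / 3250 = 2.69 km.

2.69 km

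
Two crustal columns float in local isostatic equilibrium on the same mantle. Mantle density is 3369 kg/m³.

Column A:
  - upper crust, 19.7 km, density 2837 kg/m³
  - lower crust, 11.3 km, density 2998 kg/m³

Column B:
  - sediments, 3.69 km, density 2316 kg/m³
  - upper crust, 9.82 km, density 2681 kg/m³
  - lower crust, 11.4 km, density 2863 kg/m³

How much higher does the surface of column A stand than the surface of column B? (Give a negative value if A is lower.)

−0.516 km

For any compensation level in the mantle, the mantle terms cancel and isostasy reduces to e = (Σt_A − Σt_B) − (Σ(ρt)_A − Σ(ρt)_B) / ρ_m.
Σt_A = 31 km; Σt_B = 24.91 km; Σ(ρt)_A = 89766.3; Σ(ρt)_B = 67511.66 (in km·kg/m³).
e = (31 − 24.91) − (89766.3 − 67511.66) / 3369 = −0.516 km.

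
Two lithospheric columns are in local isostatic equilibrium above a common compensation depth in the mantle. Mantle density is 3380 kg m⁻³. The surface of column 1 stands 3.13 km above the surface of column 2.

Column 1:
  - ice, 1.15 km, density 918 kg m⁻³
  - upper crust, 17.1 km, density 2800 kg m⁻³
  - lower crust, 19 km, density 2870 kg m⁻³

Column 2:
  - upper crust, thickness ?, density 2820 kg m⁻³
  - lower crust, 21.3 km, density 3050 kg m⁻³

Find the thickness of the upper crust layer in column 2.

8.63 km

Take the compensation level at the base of the deeper column (depth z_c below the surface of column 1) and equate Σ ρ_i t_i down to z_c; mantle fills any gap and the z_c terms cancel.
Column 1: 1.15×918 + 17.1×2800 + 19×2870 + (z_c − 37.25)×3380
Column 2: 3.13×0 + x×2820 + 21.3×3050 + (z_c − 3.13 − 21.3 − x)×3380
The z_c×3380 term appears on both sides and cancels. Collect the known terms of each column as K = Σ(ρt)_known − 3380 × (depth of known layers): K_1 = 103465.7 − 3380×37.25 = −22439.3; K_2 = 64965 − 3380×(3.13 + 21.3) = −17608.4.
Balance: K_1 = K_2 − x×(3380 − 2820), so x = (K_2 − K_1)/(3380 − 2820) = 4830.9/560 = 8.63 km.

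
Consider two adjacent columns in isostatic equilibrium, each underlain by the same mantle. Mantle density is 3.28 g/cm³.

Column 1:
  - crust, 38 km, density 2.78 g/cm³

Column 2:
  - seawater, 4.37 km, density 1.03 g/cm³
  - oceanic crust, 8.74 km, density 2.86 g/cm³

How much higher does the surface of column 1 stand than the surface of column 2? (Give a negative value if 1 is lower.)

1.68 km

For any compensation level in the mantle, the mantle terms cancel and isostasy reduces to e = (Σt_1 − Σt_2) − (Σ(ρt)_1 − Σ(ρt)_2) / ρ_m.
Σt_1 = 38 km; Σt_2 = 13.11 km; Σ(ρt)_1 = 105.64; Σ(ρt)_2 = 29.4975 (in km·g/cm³).
e = (38 − 13.11) − (105.64 − 29.4975) / 3.28 = 1.68 km.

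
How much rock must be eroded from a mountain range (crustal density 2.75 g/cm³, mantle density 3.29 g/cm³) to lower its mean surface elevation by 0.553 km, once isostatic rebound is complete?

Net drop Δ = e − u = e − e ρ_c/ρ_m = e (ρ_m − ρ_c)/ρ_m.
e = Δ ρ_m/(ρ_m − ρ_c) = 0.553 km × 3.29/0.54 = 3.37 km.

3.37 km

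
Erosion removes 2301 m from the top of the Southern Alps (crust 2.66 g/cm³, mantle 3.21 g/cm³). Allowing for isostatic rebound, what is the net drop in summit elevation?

Rebound u = e ρ_c/ρ_m = 2301 m × 2.66/3.21 = 1907 m.
Net surface drop = e − u = 2301 m − 1907 m = e (ρ_m − ρ_c)/ρ_m = 394 m.

394 m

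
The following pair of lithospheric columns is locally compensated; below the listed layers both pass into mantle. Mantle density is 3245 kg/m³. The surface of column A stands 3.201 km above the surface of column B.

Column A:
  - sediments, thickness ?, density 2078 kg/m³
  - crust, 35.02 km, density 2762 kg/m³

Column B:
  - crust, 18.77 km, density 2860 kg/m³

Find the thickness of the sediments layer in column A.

Take the compensation level at the base of the deeper column (depth z_c below the surface of column A) and equate Σ ρ_i t_i down to z_c; mantle fills any gap and the z_c terms cancel.
Column A: x×2078 + 35.02×2762 + (z_c − 35.02 − x)×3245
Column B: 3.201×0 + 18.77×2860 + (z_c − 3.201 − 18.77)×3245
The z_c×3245 term appears on both sides and cancels. Collect the known terms of each column as K = Σ(ρt)_known − 3245 × (depth of known layers): K_A = 96725.24 − 3245×35.02 = −16914.66; K_B = 53682.2 − 3245×(3.201 + 18.77) = −17613.695.
Balance: K_A − x×(3245 − 2078) = K_B, so x = (K_A − K_B)/(3245 − 2078) = 699.035/1167 = 0.599 km.

0.599 km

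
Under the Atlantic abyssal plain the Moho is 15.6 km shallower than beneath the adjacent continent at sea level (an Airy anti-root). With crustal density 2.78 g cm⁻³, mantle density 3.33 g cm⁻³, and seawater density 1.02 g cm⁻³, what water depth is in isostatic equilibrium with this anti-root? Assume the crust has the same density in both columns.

Replacing a thickness d of crust by seawater at the top must be balanced by replacing crust with mantle at the base: d (ρ_c − ρ_w) = a (ρ_m − ρ_c).
d = a (ρ_m − ρ_c)/(ρ_c − ρ_w) = 15.6 km × 0.55/1.76 = 4.88 km.

4.88 km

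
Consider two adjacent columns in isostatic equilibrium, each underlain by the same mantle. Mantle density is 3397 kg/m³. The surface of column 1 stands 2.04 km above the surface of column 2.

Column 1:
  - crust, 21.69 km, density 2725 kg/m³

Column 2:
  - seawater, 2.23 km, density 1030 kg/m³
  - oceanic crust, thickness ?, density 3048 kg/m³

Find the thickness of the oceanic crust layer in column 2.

6.78 km

Take the compensation level at the base of the deeper column (depth z_c below the surface of column 1) and equate Σ ρ_i t_i down to z_c; mantle fills any gap and the z_c terms cancel.
Column 1: 21.69×2725 + (z_c − 21.69)×3397
Column 2: 2.04×0 + 2.23×1030 + x×3048 + (z_c − 2.04 − 2.23 − x)×3397
The z_c×3397 term appears on both sides and cancels. Collect the known terms of each column as K = Σ(ρt)_known − 3397 × (depth of known layers): K_1 = 59105.25 − 3397×21.69 = −14575.68; K_2 = 2296.9 − 3397×(2.04 + 2.23) = −12208.29.
Balance: K_1 = K_2 − x×(3397 − 3048), so x = (K_2 − K_1)/(3397 − 3048) = 2367.39/349 = 6.78 km.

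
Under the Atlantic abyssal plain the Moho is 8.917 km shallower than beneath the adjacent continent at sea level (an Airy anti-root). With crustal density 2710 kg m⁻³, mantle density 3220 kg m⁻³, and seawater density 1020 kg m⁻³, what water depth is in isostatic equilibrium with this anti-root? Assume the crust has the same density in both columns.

2.69 km

Replacing a thickness d of crust by seawater at the top must be balanced by replacing crust with mantle at the base: d (ρ_c − ρ_w) = a (ρ_m − ρ_c).
d = a (ρ_m − ρ_c)/(ρ_c − ρ_w) = 8.917 km × 510/1690 = 2.69 km.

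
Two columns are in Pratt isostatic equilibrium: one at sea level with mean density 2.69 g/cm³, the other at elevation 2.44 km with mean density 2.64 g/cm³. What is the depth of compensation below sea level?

ρ_ref D = ρ (D + h) → D (ρ_ref − ρ) = ρ h.
D = ρ h/(ρ_ref − ρ) = 2.64 × 2.44 km/(2.69 − 2.64) = 129 km.

129 km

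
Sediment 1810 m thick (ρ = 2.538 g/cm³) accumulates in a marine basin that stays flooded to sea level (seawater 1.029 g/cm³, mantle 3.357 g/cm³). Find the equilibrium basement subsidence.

Submarine loading: the sediment displaces seawater, and the subsidence is in turn flooded, so s (ρ_m − ρ_w) = t (ρ_sed − ρ_w).
s = 1810 m × (2.538 − 1.029) / (3.357 − 1.029) = 1170 m.

1170 m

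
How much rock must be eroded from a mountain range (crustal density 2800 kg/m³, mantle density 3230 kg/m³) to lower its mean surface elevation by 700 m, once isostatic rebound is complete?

Net drop Δ = e − u = e − e ρ_c/ρ_m = e (ρ_m − ρ_c)/ρ_m.
e = Δ ρ_m/(ρ_m − ρ_c) = 700 m × 3230/430 = 5260 m.

5260 m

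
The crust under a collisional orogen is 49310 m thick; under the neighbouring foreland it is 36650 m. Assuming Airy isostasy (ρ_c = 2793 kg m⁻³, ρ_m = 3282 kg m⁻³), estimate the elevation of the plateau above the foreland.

Excess crust Δ = 49310 m − 36650 m = 12660 m, split between elevation h and root r with h + r = Δ.
Airy balance ρ_c h = (ρ_m − ρ_c) r gives r = h ρ_c/(ρ_m − ρ_c), so h (1 + ρ_c/(ρ_m − ρ_c)) = Δ, i.e. h = Δ (ρ_m − ρ_c)/ρ_m.
h = 12660 m × 489/3282 = 1890 m.

1890 m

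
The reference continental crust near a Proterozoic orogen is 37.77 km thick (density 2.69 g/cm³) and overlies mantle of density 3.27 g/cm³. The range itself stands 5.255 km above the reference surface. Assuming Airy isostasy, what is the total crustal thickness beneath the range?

Root depth r = h ρ_c / (ρ_m − ρ_c) = 5.255 km × 2.69 / 0.58 = 24.37 km.
Total thickness = T + h + r = 37.77 km + 5.255 km + 24.37 km = 67.4 km.

67.4 km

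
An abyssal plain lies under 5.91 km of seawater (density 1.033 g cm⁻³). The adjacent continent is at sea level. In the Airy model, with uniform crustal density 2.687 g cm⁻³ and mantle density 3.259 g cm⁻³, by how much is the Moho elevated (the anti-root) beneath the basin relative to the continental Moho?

17.1 km

By Archimedes' principle applied to the lithosphere: replacing crust with seawater at the top is compensated by replacing crust with mantle at the base: d (ρ_c − ρ_w) = a (ρ_m − ρ_c).
a = d (ρ_c − ρ_w)/(ρ_m − ρ_c) = 5.91 km × 1.654/0.572 = 17.1 km.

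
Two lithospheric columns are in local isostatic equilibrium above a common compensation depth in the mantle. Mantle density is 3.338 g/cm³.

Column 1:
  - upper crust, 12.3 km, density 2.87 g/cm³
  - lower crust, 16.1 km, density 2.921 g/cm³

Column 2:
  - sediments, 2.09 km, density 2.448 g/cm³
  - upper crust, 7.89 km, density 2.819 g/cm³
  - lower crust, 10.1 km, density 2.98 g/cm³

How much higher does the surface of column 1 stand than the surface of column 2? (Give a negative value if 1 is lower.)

For any compensation level in the mantle, the mantle terms cancel and isostasy reduces to e = (Σt_1 − Σt_2) − (Σ(ρt)_1 − Σ(ρt)_2) / ρ_m.
Σt_1 = 28.4 km; Σt_2 = 20.08 km; Σ(ρt)_1 = 82.3291; Σ(ρt)_2 = 57.45623 (in km·g/cm³).
e = (28.4 − 20.08) − (82.3291 − 57.45623) / 3.338 = 0.869 km.

0.869 km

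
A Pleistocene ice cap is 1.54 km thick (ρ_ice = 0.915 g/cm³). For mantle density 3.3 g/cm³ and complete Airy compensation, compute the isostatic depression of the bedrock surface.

In Airy isostatic equilibrium: the ice load ρ_ice t is balanced by mantle displaced below, ρ_m s.
s = t ρ_ice / ρ_m = 1.54 km × 0.915/3.3 = 0.427 km.

0.427 km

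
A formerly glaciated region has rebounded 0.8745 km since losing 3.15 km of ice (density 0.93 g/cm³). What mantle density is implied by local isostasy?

ρ_m = ρ_ice t / u = 0.93 × 3.15 km/0.8745 km = 3.35 g/cm³.

3.35 g/cm³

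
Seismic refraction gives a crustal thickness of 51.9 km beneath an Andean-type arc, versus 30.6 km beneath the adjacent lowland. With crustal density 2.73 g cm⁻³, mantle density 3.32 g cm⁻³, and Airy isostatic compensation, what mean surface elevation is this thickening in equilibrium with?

Excess crust Δ = 51.9 km − 30.6 km = 21.3 km, split between elevation h and root r with h + r = Δ.
Airy balance ρ_c h = (ρ_m − ρ_c) r gives r = h ρ_c/(ρ_m − ρ_c), so h (1 + ρ_c/(ρ_m − ρ_c)) = Δ, i.e. h = Δ (ρ_m − ρ_c)/ρ_m.
h = 21.3 km × 0.59/3.32 = 3.79 km.

3.79 km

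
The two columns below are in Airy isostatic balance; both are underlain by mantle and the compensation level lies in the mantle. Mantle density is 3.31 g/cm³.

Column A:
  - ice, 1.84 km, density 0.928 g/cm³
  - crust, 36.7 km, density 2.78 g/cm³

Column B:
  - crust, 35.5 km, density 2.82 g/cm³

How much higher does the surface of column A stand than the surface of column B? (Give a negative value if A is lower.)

1.95 km

For any compensation level in the mantle, the mantle terms cancel and isostasy reduces to e = (Σt_A − Σt_B) − (Σ(ρt)_A − Σ(ρt)_B) / ρ_m.
Σt_A = 38.54 km; Σt_B = 35.5 km; Σ(ρt)_A = 103.73352; Σ(ρt)_B = 100.11 (in km·g/cm³).
e = (38.54 − 35.5) − (103.73352 − 100.11) / 3.31 = 1.95 km.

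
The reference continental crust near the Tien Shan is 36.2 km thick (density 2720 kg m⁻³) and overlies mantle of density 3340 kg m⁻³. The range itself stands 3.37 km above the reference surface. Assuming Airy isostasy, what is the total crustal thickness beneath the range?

Root depth r = h ρ_c / (ρ_m − ρ_c) = 3.37 km × 2720 / 620 = 14.78 km.
Total thickness = T + h + r = 36.2 km + 3.37 km + 14.78 km = 54.4 km.

54.4 km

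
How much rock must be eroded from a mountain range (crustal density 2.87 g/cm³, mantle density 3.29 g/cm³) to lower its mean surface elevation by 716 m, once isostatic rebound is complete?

5610 m

Net drop Δ = e − u = e − e ρ_c/ρ_m = e (ρ_m − ρ_c)/ρ_m.
e = Δ ρ_m/(ρ_m − ρ_c) = 716 m × 3.29/0.42 = 5610 m.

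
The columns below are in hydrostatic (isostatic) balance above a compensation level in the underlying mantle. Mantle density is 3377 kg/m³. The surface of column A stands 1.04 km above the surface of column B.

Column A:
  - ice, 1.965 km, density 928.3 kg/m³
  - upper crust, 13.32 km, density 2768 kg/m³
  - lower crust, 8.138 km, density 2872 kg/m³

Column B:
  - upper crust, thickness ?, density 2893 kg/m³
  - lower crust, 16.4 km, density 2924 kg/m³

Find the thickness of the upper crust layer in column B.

12.6 km

Take the compensation level at the base of the deeper column (depth z_c below the surface of column A) and equate Σ ρ_i t_i down to z_c; mantle fills any gap and the z_c terms cancel.
Column A: 1.965×928.3 + 13.32×2768 + 8.138×2872 + (z_c − 23.423)×3377
Column B: 1.04×0 + x×2893 + 16.4×2924 + (z_c − 1.04 − 16.4 − x)×3377
The z_c×3377 term appears on both sides and cancels. Collect the known terms of each column as K = Σ(ρt)_known − 3377 × (depth of known layers): K_A = 62066.2055 − 3377×23.423 = −17033.2655; K_B = 47953.6 − 3377×(1.04 + 16.4) = −10941.28.
Balance: K_A = K_B − x×(3377 − 2893), so x = (K_B − K_A)/(3377 − 2893) = 6091.99/484 = 12.6 km.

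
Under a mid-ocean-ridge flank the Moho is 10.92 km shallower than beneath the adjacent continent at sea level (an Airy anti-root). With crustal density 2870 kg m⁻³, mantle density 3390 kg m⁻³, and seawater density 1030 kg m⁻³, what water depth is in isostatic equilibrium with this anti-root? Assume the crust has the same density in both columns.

Replacing a thickness d of crust by seawater at the top must be balanced by replacing crust with mantle at the base: d (ρ_c − ρ_w) = a (ρ_m − ρ_c).
d = a (ρ_m − ρ_c)/(ρ_c − ρ_w) = 10.92 km × 520/1840 = 3.09 km.

3.09 km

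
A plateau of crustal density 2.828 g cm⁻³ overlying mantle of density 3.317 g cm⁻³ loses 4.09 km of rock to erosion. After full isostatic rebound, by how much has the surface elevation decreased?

0.603 km

Rebound u = e ρ_c/ρ_m = 4.09 km × 2.828/3.317 = 3.487 km.
Net surface drop = e − u = 4.09 km − 3.487 km = e (ρ_m − ρ_c)/ρ_m = 0.603 km.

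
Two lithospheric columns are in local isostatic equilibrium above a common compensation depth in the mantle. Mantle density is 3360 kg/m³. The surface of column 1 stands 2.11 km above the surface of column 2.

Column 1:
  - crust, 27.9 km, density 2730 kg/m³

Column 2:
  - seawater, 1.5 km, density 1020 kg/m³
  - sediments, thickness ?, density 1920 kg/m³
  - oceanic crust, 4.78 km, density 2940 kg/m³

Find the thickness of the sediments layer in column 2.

3.45 km

Take the compensation level at the base of the deeper column (depth z_c below the surface of column 1) and equate Σ ρ_i t_i down to z_c; mantle fills any gap and the z_c terms cancel.
Column 1: 27.9×2730 + (z_c − 27.9)×3360
Column 2: 2.11×0 + 1.5×1020 + x×1920 + 4.78×2940 + (z_c − 2.11 − 6.28 − x)×3360
The z_c×3360 term appears on both sides and cancels. Collect the known terms of each column as K = Σ(ρt)_known − 3360 × (depth of known layers): K_1 = 76167 − 3360×27.9 = −17577; K_2 = 15583.2 − 3360×(2.11 + 6.28) = −12607.2.
Balance: K_1 = K_2 − x×(3360 − 1920), so x = (K_2 − K_1)/(3360 − 1920) = 4969.8/1440 = 3.45 km.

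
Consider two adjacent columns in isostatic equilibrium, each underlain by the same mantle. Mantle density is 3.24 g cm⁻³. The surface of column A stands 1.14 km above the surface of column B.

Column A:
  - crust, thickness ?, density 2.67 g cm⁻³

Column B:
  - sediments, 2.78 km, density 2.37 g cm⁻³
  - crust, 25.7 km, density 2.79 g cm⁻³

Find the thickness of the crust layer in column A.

31 km

Take the compensation level at the base of the deeper column (depth z_c below the surface of column A) and equate Σ ρ_i t_i down to z_c; mantle fills any gap and the z_c terms cancel.
Column A: x×2.67 + (z_c − 0 − x)×3.24
Column B: 1.14×0 + 2.78×2.37 + 25.7×2.79 + (z_c − 1.14 − 28.48)×3.24
The z_c×3.24 term appears on both sides and cancels. Collect the known terms of each column as K = Σ(ρt)_known − 3.24 × (depth of known layers): K_A = 0 − 3.24×0 = 0; K_B = 78.2916 − 3.24×(1.14 + 28.48) = −17.6772.
Balance: K_A − x×(3.24 − 2.67) = K_B, so x = (K_A − K_B)/(3.24 − 2.67) = 17.6772/0.57 = 31 km.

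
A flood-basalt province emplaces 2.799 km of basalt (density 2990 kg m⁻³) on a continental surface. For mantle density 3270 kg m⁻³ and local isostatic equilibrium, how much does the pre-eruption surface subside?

2.56 km

Subaerial loading: s = t ρ_load / ρ_m.
s = 2.799 km × 2990/3270 = 2.56 km.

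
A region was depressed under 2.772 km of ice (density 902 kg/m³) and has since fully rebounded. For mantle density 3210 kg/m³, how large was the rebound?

Removing the load lets mantle flow back in; uplift u satisfies ρ_ice t = ρ_m u.
u = t ρ_ice/ρ_m = 2.772 km × 902/3210 = 0.779 km.

0.779 km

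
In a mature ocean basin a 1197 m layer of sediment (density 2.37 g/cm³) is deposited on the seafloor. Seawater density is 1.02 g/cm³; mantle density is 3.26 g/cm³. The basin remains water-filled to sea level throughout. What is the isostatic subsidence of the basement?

721 m

Submarine loading: the sediment displaces seawater, and the subsidence is in turn flooded, so s (ρ_m − ρ_w) = t (ρ_sed − ρ_w).
s = 1197 m × (2.37 − 1.02) / (3.26 − 1.02) = 721 m.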